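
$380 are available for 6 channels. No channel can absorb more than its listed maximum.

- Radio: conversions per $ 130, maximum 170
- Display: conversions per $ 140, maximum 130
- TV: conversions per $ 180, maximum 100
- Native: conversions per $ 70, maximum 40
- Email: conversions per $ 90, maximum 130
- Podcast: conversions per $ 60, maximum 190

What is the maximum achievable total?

Rank by conversions per $: TV 180 > Display 140 > Radio 130 > Email 90 > Native 70 > Podcast 60.
Give TV 100 to hit its cap of 100 → 280 left.
Display: +130 to 130 (cap) → 150 left.
Radio has room for 170 but only 150 remain, so it gets 150.
Total = 130×150 + 140×130 + 180×100 = 55700.

55700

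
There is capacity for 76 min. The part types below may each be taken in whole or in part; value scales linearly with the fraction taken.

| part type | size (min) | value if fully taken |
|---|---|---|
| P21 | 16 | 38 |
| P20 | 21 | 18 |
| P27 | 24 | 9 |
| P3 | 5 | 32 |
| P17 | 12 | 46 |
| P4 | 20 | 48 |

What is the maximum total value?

182.75

Sort by value density: P3 32/5≈6.4, P17 46/12≈3.83, P4 48/20≈2.4, P21 38/16≈2.38, P20 18/21≈0.857, P27 9/24≈0.375.
P3: take in full, 5 min for value 32 ; 71 left.
P17: take in full, 12 min for value 46 ; 59 left.
Take all of P4 (20 min, value 48) ; 39 min left.
P21: take in full, 16 min for value 38 ; 23 left.
All 21 min of P20 fit (value 18) ; 2 remain.
Only 2 min remain; take 2/24 of P27 for value 9×2/24 = 0.75.
Total value = 182.75.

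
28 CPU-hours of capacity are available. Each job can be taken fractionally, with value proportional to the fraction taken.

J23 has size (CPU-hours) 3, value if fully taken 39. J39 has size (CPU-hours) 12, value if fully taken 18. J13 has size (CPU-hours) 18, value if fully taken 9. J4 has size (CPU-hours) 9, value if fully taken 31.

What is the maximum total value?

90

Sort by value density: J23 39/3≈13, J4 31/9≈3.44, J39 18/12≈1.5, J13 9/18≈0.5.
All 3 CPU-hours of J23 fit (value 39) → 25 remain.
J4: take in full, 9 CPU-hours for value 31 → 16 left.
Take all of J39 (12 CPU-hours, value 18) → 4 CPU-hours left.
4 CPU-hours left: a 4/18 share of J13 gives 9×4/18 = 2.
Total value = 90.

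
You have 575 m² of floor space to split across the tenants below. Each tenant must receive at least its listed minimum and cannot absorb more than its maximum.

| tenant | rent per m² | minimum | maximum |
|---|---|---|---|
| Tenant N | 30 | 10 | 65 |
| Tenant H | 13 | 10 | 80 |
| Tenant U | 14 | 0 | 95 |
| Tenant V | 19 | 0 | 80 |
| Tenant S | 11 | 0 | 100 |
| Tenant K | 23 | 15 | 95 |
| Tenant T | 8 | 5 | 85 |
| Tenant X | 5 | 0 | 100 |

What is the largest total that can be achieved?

9605

Meeting every minimum uses 10+10+0+0+0+15+5+0 = 40 m², leaving 535.
Order the tenants by rent per m²: Tenant N 30 > Tenant K 23 > Tenant V 19 > Tenant U 14 > Tenant H 13 > Tenant S 11 > Tenant T 8 > Tenant X 5.
Tenant N: +55 to 65 (cap) → 480 left.
Give Tenant K 80 more to hit its cap of 95 → 400 left.
Give Tenant V 80 more to hit its cap of 80 → 320 left.
Tenant U: +95 to 95 (cap) → 225 left.
Give Tenant H 70 more to hit its cap of 80 → 155 left.
Tenant S: +100 to 100 (cap) → 55 left.
Tenant T: +55 (room for 80) → 60. Pool exhausted.
Total = 30×65 + 13×80 + 14×95 + 19×80 + 11×100 + 23×95 + 8×60 = 9605.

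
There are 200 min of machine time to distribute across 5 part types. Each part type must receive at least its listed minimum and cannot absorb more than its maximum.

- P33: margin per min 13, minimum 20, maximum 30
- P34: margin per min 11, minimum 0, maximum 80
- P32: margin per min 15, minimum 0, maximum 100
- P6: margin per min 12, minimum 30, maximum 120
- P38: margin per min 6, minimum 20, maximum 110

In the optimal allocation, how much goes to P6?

50

Meeting every minimum uses 20+0+0+30+20 = 70 min, leaving 130.
Highest margin per min first: P32 15 > P33 13 > P6 12 > P34 11 > P38 6.
P32 takes 100 more to reach its cap of 100 ; 30 left.
P33: +10 to 30 (cap) ; 20 left.
P6 has room for 90 more but only 20 remain, so it gets 50.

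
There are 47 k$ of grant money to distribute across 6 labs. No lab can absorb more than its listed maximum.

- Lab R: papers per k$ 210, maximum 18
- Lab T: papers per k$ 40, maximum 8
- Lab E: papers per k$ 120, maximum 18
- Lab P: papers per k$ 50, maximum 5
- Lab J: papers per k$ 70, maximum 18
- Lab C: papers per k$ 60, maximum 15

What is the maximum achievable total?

6710

Highest papers per k$ first: Lab R 210 > Lab E 120 > Lab J 70 > Lab C 60 > Lab P 50 > Lab T 40.
Give Lab R 18 to hit its cap of 18 — 29 left.
Lab E takes 18 to reach its cap of 18 — 11 left.
Lab J has room for 18 but only 11 remain, so it gets 11.
Total = 210×18 + 120×18 + 70×11 = 6710.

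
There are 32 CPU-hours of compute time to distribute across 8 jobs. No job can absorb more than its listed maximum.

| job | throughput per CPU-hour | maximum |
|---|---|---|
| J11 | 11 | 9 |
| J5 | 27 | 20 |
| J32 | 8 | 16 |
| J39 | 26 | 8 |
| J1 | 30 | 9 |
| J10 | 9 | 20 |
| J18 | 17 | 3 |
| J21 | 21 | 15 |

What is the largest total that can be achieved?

Order the jobs by throughput per CPU-hour: J1 30 > J5 27 > J39 26 > J21 21 > J18 17 > J11 11 > J10 9 > J32 8.
Give J1 9 to hit its cap of 9 ; 23 left.
J5: +20 to 20 (cap) ; 3 left.
J39: +3 (room for 8) → 3. Pool exhausted.
Total = 27×20 + 26×3 + 30×9 = 888.

888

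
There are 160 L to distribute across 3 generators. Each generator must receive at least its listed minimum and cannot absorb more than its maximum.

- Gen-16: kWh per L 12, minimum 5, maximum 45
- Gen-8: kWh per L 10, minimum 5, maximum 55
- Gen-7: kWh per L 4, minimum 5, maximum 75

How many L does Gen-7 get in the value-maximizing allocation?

Meeting every minimum uses 5+5+5 = 15 L, leaving 145.
Highest kWh per L first: Gen-16 12 > Gen-8 10 > Gen-7 4.
Give Gen-16 40 more to hit its cap of 45 — 105 left.
Give Gen-8 50 more to hit its cap of 55 — 55 left.
Gen-7: +55 (room for 70) → 60. Pool exhausted.

60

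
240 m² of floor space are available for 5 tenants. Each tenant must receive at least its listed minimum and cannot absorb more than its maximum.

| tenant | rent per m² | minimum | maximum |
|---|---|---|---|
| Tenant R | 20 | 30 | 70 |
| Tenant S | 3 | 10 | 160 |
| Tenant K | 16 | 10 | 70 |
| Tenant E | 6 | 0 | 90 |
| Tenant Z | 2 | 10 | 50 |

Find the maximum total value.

3050

Meeting every minimum uses 30+10+10+0+10 = 60 m², leaving 180.
Order the tenants by rent per m²: Tenant R 20 > Tenant K 16 > Tenant E 6 > Tenant S 3 > Tenant Z 2.
Tenant R: +40 to 70 (cap) → 140 left.
Tenant K: +60 to 70 (cap) → 80 left.
Only 80 left; Tenant E takes them to reach 80.
Total = 20×70 + 3×10 + 16×70 + 6×80 + 2×10 = 3050.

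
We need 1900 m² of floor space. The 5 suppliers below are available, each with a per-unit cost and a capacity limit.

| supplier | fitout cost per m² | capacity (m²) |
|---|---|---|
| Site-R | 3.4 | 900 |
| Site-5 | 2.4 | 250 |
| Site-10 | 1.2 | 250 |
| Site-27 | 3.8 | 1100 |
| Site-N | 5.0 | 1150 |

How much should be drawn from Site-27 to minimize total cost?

500

Fill from the cheapest supplier first.
Take 250 from Site-10 at 1.2 — need 1650 more.
Take 250 from Site-5 at 2.4 — need 1400 more.
Take 900 from Site-R at 3.4 — need 500 more.
Site-27 (3.8): take the remaining 500 — done.
Site-N: unused.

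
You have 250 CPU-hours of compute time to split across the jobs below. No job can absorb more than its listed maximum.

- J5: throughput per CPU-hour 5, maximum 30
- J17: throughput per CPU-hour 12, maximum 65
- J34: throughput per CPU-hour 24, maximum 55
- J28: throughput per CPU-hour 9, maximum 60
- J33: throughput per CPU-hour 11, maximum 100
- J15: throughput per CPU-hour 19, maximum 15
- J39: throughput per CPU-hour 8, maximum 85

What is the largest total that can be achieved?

3620

Highest throughput per CPU-hour first: J34 24 > J15 19 > J17 12 > J33 11 > J28 9 > J39 8 > J5 5.
J34 takes 55 to reach its cap of 55 → 195 left.
J15 takes 15 to reach its cap of 15 → 180 left.
Give J17 65 to hit its cap of 65 → 115 left.
Give J33 100 to hit its cap of 100 → 15 left.
J28 has room for 60 but only 15 remain, so it gets 15.
Total = 12×65 + 24×55 + 9×15 + 11×100 + 19×15 = 3620.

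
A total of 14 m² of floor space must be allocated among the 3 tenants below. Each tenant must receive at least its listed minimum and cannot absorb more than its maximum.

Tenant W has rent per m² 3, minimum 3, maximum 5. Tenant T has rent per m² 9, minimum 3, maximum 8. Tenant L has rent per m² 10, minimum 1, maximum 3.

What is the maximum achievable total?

Meeting every minimum uses 3+3+1 = 7 m², leaving 7.
Order the tenants by rent per m²: Tenant L 10 > Tenant T 9 > Tenant W 3.
Tenant L takes 2 more to reach its cap of 3 — 5 left.
Tenant T takes 5 more to reach its cap of 8 — 0 left.
Total = 3×3 + 9×8 + 10×3 = 111.

111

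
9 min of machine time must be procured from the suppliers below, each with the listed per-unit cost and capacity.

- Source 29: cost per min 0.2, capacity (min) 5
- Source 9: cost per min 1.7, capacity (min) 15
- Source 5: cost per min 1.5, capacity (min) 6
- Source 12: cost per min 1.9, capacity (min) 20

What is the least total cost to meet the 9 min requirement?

Use suppliers in increasing cost order.
Source 29 at 0.2: take all 5 min → 4 still needed.
Take 4 from Source 5 at 1.5 to finish.
Source 9, Source 12: unused.
Cost = 5×0.2 + 4×1.5 = 7.

7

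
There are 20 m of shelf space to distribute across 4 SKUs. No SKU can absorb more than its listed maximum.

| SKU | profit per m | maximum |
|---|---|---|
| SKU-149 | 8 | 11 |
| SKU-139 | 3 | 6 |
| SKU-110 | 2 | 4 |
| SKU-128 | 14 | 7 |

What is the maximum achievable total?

192

Order the SKUs by profit per m: SKU-128 14 > SKU-149 8 > SKU-139 3 > SKU-110 2.
SKU-128 takes 7 to reach its cap of 7 → 13 left.
Give SKU-149 11 to hit its cap of 11 → 2 left.
SKU-139 has room for 6 but only 2 remain, so it gets 2.
Total = 8×11 + 3×2 + 14×7 = 192.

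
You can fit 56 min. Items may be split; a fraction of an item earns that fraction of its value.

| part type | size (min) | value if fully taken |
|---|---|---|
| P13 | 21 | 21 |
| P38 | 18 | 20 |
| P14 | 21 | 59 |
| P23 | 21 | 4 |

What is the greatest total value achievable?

96

Best value per unit of size first: P14 59/21≈2.81, P38 20/18≈1.11, P13 21/21≈1, P23 4/21≈0.19.
Take all of P14 (21 min, value 59) — 35 min left.
All 18 min of P38 fit (value 20) — 17 remain.
17 min left: a 17/21 share of P13 gives 21×17/21 = 17.
Total value = 96.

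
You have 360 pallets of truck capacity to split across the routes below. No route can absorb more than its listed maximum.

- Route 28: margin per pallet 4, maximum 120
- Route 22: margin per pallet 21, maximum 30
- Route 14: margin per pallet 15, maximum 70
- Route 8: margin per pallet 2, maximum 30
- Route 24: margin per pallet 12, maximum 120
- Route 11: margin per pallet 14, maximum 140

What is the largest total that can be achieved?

5080

Highest margin per pallet first: Route 22 21 > Route 14 15 > Route 11 14 > Route 24 12 > Route 28 4 > Route 8 2.
Route 22 takes 30 to reach its cap of 30 → 330 left.
Give Route 14 70 to hit its cap of 70 → 260 left.
Give Route 11 140 to hit its cap of 140 → 120 left.
Give Route 24 120 to hit its cap of 120 → 0 left.
Total = 21×30 + 15×70 + 12×120 + 14×140 = 5080.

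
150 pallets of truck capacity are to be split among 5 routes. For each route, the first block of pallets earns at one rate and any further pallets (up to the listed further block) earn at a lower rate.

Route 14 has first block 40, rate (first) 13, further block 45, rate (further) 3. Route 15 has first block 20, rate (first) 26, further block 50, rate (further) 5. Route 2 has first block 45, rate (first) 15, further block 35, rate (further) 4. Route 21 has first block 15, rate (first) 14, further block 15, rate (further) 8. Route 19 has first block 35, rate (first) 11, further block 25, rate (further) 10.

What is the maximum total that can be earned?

2255

Order all 10 blocks by rate: Route 15/T1 26 > Route 2/T1 15 > Route 21/T1 14 > Route 14/T1 13 > Route 19/T1 11 > Route 19/T2 10 > Route 21/T2 8 > Route 15/T2 5 > Route 2/T2 4 > Route 14/T2 3.
Route 15 T1 at 26: fill all 20 ; 130 left.
Route 2/T1 (15): +45 ; 85 left.
Route 21/T1 (14): +15 ; 70 left.
Route 14/T1 (13): +40 ; 30 left.
Route 19 T1 at 11: only 30 left, fill 30.
Total = 26×20 + 15×45 + 14×15 + 13×40 + 11×30 = 2255.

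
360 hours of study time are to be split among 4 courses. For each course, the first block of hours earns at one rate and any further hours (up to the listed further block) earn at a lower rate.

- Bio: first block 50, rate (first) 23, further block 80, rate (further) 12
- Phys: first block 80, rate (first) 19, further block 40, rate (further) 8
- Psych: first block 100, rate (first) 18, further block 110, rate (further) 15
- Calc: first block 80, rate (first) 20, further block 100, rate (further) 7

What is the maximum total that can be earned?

Order all 8 blocks by rate: Bio/tier1 23 > Calc/tier1 20 > Phys/tier1 19 > Psych/tier1 18 > Psych/tier2 15 > Bio/tier2 12 > Phys/tier2 8 > Calc/tier2 7.
Fill Bio tier1 block (50 at 23) — 310 left.
Calc tier1 at 20: fill all 80 — 230 left.
Phys tier1 at 19: fill all 80 — 150 left.
Psych/tier1 (18): +100 — 50 left.
50 remain; put them into Psych tier2 at 15.
Total = 23×50 + 20×80 + 19×80 + 18×100 + 15×50 = 6820.

6820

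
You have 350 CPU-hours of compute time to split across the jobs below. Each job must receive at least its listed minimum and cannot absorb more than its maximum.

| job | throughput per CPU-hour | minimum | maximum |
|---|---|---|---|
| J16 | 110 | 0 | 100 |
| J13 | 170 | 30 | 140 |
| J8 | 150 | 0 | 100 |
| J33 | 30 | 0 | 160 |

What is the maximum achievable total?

50100

Meeting every minimum uses 0+30+0+0 = 30 CPU-hours, leaving 320.
Highest throughput per CPU-hour first: J13 170 > J8 150 > J16 110 > J33 30.
J13 takes 110 more to reach its cap of 140 ; 210 left.
J8 takes 100 more to reach its cap of 100 ; 110 left.
J16 takes 100 more to reach its cap of 100 ; 10 left.
J33: +10 (room for 160) → 10. Pool exhausted.
Total = 110×100 + 170×140 + 150×100 + 30×10 = 50100.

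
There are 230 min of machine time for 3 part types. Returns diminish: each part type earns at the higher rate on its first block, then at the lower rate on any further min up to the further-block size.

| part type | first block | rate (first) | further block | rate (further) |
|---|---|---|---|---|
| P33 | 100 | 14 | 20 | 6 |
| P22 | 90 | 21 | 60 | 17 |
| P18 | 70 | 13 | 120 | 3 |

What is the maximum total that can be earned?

4030

Rank every tier by rate: P22/first 21 > P22/second 17 > P33/first 14 > P18/first 13 > P33/second 6 > P18/second 3.
P22/first (21): +90 — 140 left.
P22/second (17): +60 — 80 left.
80 remain; put them into P33 first at 14.
Total = 21×90 + 17×60 + 14×80 = 4030.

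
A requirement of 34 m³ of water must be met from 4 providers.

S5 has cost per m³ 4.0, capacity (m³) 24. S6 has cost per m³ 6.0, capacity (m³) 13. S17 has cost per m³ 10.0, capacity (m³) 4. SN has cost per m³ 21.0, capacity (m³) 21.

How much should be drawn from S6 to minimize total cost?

Use providers in increasing cost order.
S5 at 4.0: take all 24 m³ — 10 still needed.
Take 10 from S6 at 6.0 to finish.
S17, SN: unused.

10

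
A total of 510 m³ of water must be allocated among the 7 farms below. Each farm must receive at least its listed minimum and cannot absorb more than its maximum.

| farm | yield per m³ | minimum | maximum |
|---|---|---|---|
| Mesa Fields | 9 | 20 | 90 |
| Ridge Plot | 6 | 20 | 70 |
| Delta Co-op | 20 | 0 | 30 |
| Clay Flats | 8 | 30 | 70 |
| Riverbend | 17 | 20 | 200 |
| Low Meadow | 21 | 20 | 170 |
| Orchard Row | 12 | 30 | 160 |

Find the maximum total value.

8590

Meeting every minimum uses 20+20+0+30+20+20+30 = 140 m³, leaving 370.
Order the farms by yield per m³: Low Meadow 21 > Delta Co-op 20 > Riverbend 17 > Orchard Row 12 > Mesa Fields 9 > Clay Flats 8 > Ridge Plot 6.
Low Meadow takes 150 more to reach its cap of 170 — 220 left.
Give Delta Co-op 30 more to hit its cap of 30 — 190 left.
Riverbend takes 180 more to reach its cap of 200 — 10 left.
Only 10 left; Orchard Row takes them to reach 40.
Total = 9×20 + 6×20 + 20×30 + 8×30 + 17×200 + 21×170 + 12×40 = 8590.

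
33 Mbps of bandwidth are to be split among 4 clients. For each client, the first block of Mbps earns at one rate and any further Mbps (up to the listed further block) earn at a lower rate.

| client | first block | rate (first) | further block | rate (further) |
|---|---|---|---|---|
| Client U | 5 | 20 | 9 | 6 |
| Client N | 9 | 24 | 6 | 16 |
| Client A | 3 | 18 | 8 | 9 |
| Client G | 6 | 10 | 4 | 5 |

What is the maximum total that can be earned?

562

Treat each block as its own option and order by rate: Client N/first 24 > Client U/first 20 > Client A/first 18 > Client N/second 16 > Client G/first 10 > Client A/second 9 > Client U/second 6 > Client G/second 5.
Client N first at 24: fill all 9 → 24 left.
Client U first at 20: fill all 5 → 19 left.
Client A/first (18): +3 → 16 left.
Fill Client N second block (6 at 16) → 10 left.
Client G first at 10: fill all 6 → 4 left.
Client A/second: +4 of 8 at 9; pool empty.
Total = 24×9 + 20×5 + 18×3 + 16×6 + 10×6 + 9×4 = 562.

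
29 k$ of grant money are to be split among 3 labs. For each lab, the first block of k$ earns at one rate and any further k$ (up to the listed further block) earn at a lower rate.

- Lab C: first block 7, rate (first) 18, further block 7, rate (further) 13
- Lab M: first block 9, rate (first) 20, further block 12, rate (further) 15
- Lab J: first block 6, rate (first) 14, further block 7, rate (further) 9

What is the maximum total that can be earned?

Rank every tier by rate: Lab M/first 20 > Lab C/first 18 > Lab M/second 15 > Lab J/first 14 > Lab C/second 13 > Lab J/second 9.
Lab M first at 20: fill all 9 — 20 left.
Lab C/first (18): +7 — 13 left.
Lab M second at 15: fill all 12 — 1 left.
Lab J/first: +1 of 6 at 14; pool empty.
Total = 20×9 + 18×7 + 15×12 + 14×1 = 500.

500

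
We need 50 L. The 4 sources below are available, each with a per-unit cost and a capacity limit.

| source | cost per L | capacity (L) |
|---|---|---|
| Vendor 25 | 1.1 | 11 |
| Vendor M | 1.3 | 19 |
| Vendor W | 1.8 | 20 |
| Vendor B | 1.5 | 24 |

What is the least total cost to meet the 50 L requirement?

66.8

Use sources in increasing cost order.
Take 11 from Vendor 25 at 1.1 ; need 39 more.
Take 19 from Vendor M at 1.3 ; need 20 more.
Vendor B (1.5): take the remaining 20 ; done.
Vendor W: unused.
Cost = 11×1.1 + 19×1.3 + 20×1.5 = 66.8.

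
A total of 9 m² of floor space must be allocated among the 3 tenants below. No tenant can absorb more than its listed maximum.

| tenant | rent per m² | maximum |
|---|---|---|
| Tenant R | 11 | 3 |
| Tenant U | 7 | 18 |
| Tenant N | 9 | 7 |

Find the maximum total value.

87

Rank by rent per m²: Tenant R 11 > Tenant N 9 > Tenant U 7.
Tenant R takes 3 to reach its cap of 3 → 6 left.
Only 6 left; Tenant N takes them to reach 6.
Total = 11×3 + 9×6 = 87.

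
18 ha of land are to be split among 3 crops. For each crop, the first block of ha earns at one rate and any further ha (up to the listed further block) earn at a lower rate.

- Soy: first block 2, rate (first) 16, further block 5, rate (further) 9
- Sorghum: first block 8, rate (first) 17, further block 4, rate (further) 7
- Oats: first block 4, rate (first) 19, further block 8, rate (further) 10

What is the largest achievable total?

284

Order all 6 blocks by rate: Oats/first 19 > Sorghum/first 17 > Soy/first 16 > Oats/second 10 > Soy/second 9 > Sorghum/second 7.
Oats/first (19): +4 → 14 left.
Sorghum first at 17: fill all 8 → 6 left.
Soy first at 16: fill all 2 → 4 left.
Oats/second: +4 of 8 at 10; pool empty.
Total = 19×4 + 17×8 + 16×2 + 10×4 = 284.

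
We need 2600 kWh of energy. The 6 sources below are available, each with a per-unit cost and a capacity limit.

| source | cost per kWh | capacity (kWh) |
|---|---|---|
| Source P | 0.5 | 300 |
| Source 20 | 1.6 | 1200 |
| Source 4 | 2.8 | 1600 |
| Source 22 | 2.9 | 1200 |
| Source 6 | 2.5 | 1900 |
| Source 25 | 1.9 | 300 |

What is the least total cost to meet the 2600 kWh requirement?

Fill from the cheapest source first.
Take 300 from Source P at 0.5 — need 2300 more.
Source 20 (1.6): use full 1200 — 1100 kWh to go.
Source 25 (1.9): use full 300 — 800 kWh to go.
Take 800 from Source 6 at 2.5 to finish.
Source 4, Source 22: unused.
Cost = 300×0.5 + 1200×1.6 + 300×1.9 + 800×2.5 = 4640.

4640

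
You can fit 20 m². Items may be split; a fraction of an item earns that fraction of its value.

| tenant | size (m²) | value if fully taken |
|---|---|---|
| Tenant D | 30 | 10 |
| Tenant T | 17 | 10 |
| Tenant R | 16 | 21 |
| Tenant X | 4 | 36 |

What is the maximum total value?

Sort by value density: Tenant X 36/4≈9, Tenant R 21/16≈1.31, Tenant T 10/17≈0.588, Tenant D 10/30≈0.333.
Tenant X: take in full, 4 m² for value 36 ; 16 left.
All 16 m² of Tenant R fit (value 21) ; 0 remain.
Total value = 57.

57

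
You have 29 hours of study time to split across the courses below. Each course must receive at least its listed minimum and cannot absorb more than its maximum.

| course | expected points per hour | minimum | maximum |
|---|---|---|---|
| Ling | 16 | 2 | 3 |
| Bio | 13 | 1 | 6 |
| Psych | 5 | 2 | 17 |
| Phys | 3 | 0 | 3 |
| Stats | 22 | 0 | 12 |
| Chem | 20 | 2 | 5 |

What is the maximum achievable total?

Meeting every minimum uses 2+1+2+0+0+2 = 7 hours, leaving 22.
Order the courses by expected points per hour: Stats 22 > Chem 20 > Ling 16 > Bio 13 > Psych 5 > Phys 3.
Give Stats 12 more to hit its cap of 12 — 10 left.
Chem: +3 to 5 (cap) — 7 left.
Ling takes 1 more to reach its cap of 3 — 6 left.
Give Bio 5 more to hit its cap of 6 — 1 left.
Only 1 left; Psych takes them to reach 3.
Total = 16×3 + 13×6 + 5×3 + 22×12 + 20×5 = 505.

505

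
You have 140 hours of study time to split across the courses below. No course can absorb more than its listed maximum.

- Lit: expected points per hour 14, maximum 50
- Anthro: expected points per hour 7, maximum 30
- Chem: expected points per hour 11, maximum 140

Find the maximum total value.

1690

Highest expected points per hour first: Lit 14 > Chem 11 > Anthro 7.
Give Lit 50 to hit its cap of 50 — 90 left.
Chem has room for 140 but only 90 remain, so it gets 90.
Total = 14×50 + 11×90 = 1690.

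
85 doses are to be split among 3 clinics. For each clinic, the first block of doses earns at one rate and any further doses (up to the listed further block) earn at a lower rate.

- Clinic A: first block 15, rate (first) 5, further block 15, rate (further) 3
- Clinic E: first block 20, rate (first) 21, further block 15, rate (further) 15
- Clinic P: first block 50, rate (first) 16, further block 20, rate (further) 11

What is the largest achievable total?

1445

Treat each block as its own option and order by rate: Clinic E/first 21 > Clinic P/first 16 > Clinic E/second 15 > Clinic P/second 11 > Clinic A/first 5 > Clinic A/second 3.
Clinic E first at 21: fill all 20 ; 65 left.
Clinic P first at 16: fill all 50 ; 15 left.
Clinic E/second (15): +15 ; 0 left.
Total = 21×20 + 16×50 + 15×15 = 1445.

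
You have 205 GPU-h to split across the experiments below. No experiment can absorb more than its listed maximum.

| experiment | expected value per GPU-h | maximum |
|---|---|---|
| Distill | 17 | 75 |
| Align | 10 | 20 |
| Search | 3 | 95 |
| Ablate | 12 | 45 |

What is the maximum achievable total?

Rank by expected value per GPU-h: Distill 17 > Ablate 12 > Align 10 > Search 3.
Distill takes 75 to reach its cap of 75 → 130 left.
Ablate takes 45 to reach its cap of 45 → 85 left.
Give Align 20 to hit its cap of 20 → 65 left.
Search: +65 (room for 95) → 65. Pool exhausted.
Total = 17×75 + 10×20 + 3×65 + 12×45 = 2210.

2210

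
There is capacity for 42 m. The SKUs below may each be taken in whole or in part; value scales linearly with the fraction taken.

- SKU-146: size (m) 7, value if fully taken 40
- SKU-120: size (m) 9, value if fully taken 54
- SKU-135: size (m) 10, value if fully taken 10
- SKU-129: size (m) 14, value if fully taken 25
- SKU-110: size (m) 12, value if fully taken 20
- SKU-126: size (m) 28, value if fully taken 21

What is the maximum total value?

139

Sort by value density: SKU-120 54/9≈6, SKU-146 40/7≈5.71, SKU-129 25/14≈1.79, SKU-110 20/12≈1.67, SKU-135 10/10≈1, SKU-126 21/28≈0.75.
SKU-120: take in full, 9 m for value 54 → 33 left.
All 7 m of SKU-146 fit (value 40) → 26 remain.
Take all of SKU-129 (14 m, value 25) → 12 m left.
All 12 m of SKU-110 fit (value 20) → 0 remain.
Total value = 139.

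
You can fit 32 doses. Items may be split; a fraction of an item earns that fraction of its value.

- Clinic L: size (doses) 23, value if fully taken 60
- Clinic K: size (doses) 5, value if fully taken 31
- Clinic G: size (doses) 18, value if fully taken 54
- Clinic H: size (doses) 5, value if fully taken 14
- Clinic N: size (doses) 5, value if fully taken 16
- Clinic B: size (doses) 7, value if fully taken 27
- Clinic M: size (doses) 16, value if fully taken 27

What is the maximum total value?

Sort by value density: Clinic K 31/5≈6.2, Clinic B 27/7≈3.86, Clinic N 16/5≈3.2, Clinic G 54/18≈3, Clinic H 14/5≈2.8, Clinic L 60/23≈2.61, Clinic M 27/16≈1.69.
Clinic K: take in full, 5 doses for value 31 ; 27 left.
Take all of Clinic B (7 doses, value 27) ; 20 doses left.
Clinic N: take in full, 5 doses for value 16 ; 15 left.
15 doses left: a 15/18 share of Clinic G gives 54×15/18 = 45.
Total value = 119.

119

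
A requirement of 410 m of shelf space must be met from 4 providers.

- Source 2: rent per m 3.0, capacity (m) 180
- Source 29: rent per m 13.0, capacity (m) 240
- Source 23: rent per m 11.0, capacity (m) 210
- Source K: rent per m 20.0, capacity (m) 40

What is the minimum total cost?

3110

Cheapest first:
Source 2 at 3.0: take all 180 m — 230 still needed.
Source 23 at 11.0: take all 210 m — 20 still needed.
Source 29 (13.0): take the remaining 20 — done.
Source K: unused.
Cost = 180×3.0 + 210×11.0 + 20×13.0 = 3110.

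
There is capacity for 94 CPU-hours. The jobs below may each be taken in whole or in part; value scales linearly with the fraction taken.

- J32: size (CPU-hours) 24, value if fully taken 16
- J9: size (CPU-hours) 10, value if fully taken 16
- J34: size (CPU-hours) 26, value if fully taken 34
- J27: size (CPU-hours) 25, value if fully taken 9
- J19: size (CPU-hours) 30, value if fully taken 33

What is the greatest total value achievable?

Best value per unit of size first: J9 16/10≈1.6, J34 34/26≈1.31, J19 33/30≈1.1, J32 16/24≈0.667, J27 9/25≈0.36.
Take all of J9 (10 CPU-hours, value 16) — 84 CPU-hours left.
Take all of J34 (26 CPU-hours, value 34) — 58 CPU-hours left.
Take all of J19 (30 CPU-hours, value 33) — 28 CPU-hours left.
Take all of J32 (24 CPU-hours, value 16) — 4 CPU-hours left.
4 CPU-hours left: a 4/25 share of J27 gives 9×4/25 = 1.44.
Total value = 100.44.

100.44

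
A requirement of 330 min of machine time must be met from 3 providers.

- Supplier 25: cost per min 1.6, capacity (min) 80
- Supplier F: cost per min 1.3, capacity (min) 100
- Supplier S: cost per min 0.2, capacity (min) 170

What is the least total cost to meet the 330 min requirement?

260

Use providers in increasing cost order.
Take 170 from Supplier S at 0.2 — need 160 more.
Supplier F at 1.3: take all 100 min — 60 still needed.
Supplier 25 (1.6): take the remaining 60 — done.
Cost = 170×0.2 + 100×1.3 + 60×1.6 = 260.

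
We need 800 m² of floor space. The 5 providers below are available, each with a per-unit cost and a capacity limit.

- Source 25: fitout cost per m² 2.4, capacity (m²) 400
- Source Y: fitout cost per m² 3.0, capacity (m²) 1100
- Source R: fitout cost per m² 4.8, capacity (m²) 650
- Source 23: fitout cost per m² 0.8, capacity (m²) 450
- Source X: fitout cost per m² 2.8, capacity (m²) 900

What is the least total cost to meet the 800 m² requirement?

1200

Fill from the cheapest provider first.
Source 23 at 0.8: take all 450 m² → 350 still needed.
Take 350 from Source 25 at 2.4 to finish.
Source X, Source Y, Source R: unused.
Cost = 450×0.8 + 350×2.4 = 1200.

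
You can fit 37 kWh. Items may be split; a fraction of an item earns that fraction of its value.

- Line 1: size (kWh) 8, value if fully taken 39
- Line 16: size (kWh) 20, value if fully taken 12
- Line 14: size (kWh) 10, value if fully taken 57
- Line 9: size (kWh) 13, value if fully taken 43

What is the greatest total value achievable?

Rank by value-to-size ratio: Line 14 57/10≈5.7, Line 1 39/8≈4.88, Line 9 43/13≈3.31, Line 16 12/20≈0.6.
All 10 kWh of Line 14 fit (value 57) → 27 remain.
All 8 kWh of Line 1 fit (value 39) → 19 remain.
All 13 kWh of Line 9 fit (value 43) → 6 remain.
Only 6 kWh remain; take 6/20 of Line 16 for value 12×6/20 = 3.6.
Total value = 142.6.

142.6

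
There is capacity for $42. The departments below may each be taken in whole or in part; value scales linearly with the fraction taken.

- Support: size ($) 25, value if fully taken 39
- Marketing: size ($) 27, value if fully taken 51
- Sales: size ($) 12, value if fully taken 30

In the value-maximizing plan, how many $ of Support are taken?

Best value per unit of size first: Sales 30/12≈2.5, Marketing 51/27≈1.89, Support 39/25≈1.56.
Take all of Sales (12 $, value 30) ; 30 $ left.
Marketing: take in full, 27 $ for value 51 ; 3 left.
3 $ left: a 3/25 share of Support gives 39×3/25 = 4.68.

3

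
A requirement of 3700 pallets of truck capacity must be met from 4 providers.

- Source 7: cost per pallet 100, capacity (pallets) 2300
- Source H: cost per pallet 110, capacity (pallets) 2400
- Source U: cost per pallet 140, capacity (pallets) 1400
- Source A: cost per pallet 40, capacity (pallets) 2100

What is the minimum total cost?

244000

Cheapest first:
Take 2100 from Source A at 40 → need 1600 more.
Take 1600 from Source 7 at 100 to finish.
Source H, Source U: unused.
Cost = 2100×40 + 1600×100 = 244000.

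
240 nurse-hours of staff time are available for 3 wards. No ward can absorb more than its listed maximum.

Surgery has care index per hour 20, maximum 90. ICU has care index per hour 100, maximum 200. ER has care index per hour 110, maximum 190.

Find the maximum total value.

25900

Highest care index per hour first: ER 110 > ICU 100 > Surgery 20.
ER: +190 to 190 (cap) — 50 left.
ICU: +50 (room for 200) → 50. Pool exhausted.
Total = 100×50 + 110×190 = 25900.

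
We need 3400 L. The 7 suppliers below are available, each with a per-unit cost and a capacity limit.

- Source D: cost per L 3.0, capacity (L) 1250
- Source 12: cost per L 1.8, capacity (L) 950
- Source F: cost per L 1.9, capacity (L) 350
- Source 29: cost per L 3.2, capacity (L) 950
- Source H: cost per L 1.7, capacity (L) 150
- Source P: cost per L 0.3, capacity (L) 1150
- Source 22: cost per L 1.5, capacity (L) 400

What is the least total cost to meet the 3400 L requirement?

Use suppliers in increasing cost order.
Take 1150 from Source P at 0.3 → need 2250 more.
Take 400 from Source 22 at 1.5 → need 1850 more.
Source H (1.7): use full 150 → 1700 L to go.
Source 12 at 1.8: take all 950 L → 750 still needed.
Source F (1.9): use full 350 → 400 L to go.
Take 400 from Source D at 3.0 to finish.
Source 29: unused.
Cost = 1150×0.3 + 400×1.5 + 150×1.7 + 950×1.8 + 350×1.9 + 400×3.0 = 4775.

4775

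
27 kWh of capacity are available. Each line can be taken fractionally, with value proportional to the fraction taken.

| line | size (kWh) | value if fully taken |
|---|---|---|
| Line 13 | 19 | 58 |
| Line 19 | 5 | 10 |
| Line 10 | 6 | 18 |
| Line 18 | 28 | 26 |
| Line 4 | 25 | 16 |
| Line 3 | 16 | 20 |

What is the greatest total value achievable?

80

Sort by value density: Line 13 58/19≈3.05, Line 10 18/6≈3, Line 19 10/5≈2, Line 3 20/16≈1.25, Line 18 26/28≈0.929, Line 4 16/25≈0.64.
All 19 kWh of Line 13 fit (value 58) → 8 remain.
Line 10: take in full, 6 kWh for value 18 → 2 left.
Fill the last 2 kWh with part of Line 19: 2/5 of it earns 4.
Total value = 80.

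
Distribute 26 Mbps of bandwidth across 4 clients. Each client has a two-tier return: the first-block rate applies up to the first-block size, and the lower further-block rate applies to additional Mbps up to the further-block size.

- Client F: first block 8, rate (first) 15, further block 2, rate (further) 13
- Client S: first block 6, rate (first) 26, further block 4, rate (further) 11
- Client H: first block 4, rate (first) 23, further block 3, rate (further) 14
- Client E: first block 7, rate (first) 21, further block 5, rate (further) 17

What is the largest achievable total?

540

Treat each block as its own option and order by rate: Client S/T1 26 > Client H/T1 23 > Client E/T1 21 > Client E/T2 17 > Client F/T1 15 > Client H/T2 14 > Client F/T2 13 > Client S/T2 11.
Fill Client S T1 block (6 at 26) — 20 left.
Fill Client H T1 block (4 at 23) — 16 left.
Client E/T1 (21): +7 — 9 left.
Client E/T2 (17): +5 — 4 left.
Client F/T1: +4 of 8 at 15; pool empty.
Total = 26×6 + 23×4 + 21×7 + 17×5 + 15×4 = 540.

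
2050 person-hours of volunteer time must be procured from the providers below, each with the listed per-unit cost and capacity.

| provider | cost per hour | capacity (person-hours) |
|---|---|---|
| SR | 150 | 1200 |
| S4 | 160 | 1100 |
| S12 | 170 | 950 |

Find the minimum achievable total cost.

Use providers in increasing cost order.
Take 1200 from SR at 150 ; need 850 more.
S4 at 160: take 850 of its 1100 ; requirement met.
S12: unused.
Cost = 1200×150 + 850×160 = 316000.

316000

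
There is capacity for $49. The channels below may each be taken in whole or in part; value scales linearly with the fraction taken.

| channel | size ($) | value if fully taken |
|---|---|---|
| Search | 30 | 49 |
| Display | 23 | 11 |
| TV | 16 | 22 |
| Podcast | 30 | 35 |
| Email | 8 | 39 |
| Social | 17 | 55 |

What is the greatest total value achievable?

Best value per unit of size first: Email 39/8≈4.88, Social 55/17≈3.24, Search 49/30≈1.63, TV 22/16≈1.38, Podcast 35/30≈1.17, Display 11/23≈0.478.
Take all of Email (8 $, value 39) — 41 $ left.
Social: take in full, 17 $ for value 55 — 24 left.
24 $ left: a 24/30 share of Search gives 49×24/30 = 39.2.
Total value = 133.2.

133.2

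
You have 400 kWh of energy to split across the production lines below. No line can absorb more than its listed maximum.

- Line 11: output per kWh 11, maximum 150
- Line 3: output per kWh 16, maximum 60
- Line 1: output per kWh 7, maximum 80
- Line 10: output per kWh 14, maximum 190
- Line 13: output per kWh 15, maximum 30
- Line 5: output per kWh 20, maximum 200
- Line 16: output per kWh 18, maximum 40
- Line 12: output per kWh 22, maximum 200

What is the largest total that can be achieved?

8400

Rank by output per kWh: Line 12 22 > Line 5 20 > Line 16 18 > Line 3 16 > Line 13 15 > Line 10 14 > Line 11 11 > Line 1 7.
Give Line 12 200 to hit its cap of 200 → 200 left.
Give Line 5 200 to hit its cap of 200 → 0 left.
Total = 20×200 + 22×200 = 8400.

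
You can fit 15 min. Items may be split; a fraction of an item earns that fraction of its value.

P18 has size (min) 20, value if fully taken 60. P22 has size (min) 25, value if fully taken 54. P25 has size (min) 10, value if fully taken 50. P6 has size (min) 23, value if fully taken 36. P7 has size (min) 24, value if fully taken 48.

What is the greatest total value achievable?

65

Sort by value density: P25 50/10≈5, P18 60/20≈3, P22 54/25≈2.16, P7 48/24≈2, P6 36/23≈1.57.
Take all of P25 (10 min, value 50) → 5 min left.
5 min left: a 5/20 share of P18 gives 60×5/20 = 15.
Total value = 65.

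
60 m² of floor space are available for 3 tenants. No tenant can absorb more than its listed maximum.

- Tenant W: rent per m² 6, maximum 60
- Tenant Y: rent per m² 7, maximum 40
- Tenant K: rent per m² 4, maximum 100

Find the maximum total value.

400

Order the tenants by rent per m²: Tenant Y 7 > Tenant W 6 > Tenant K 4.
Give Tenant Y 40 to hit its cap of 40 — 20 left.
Tenant W: +20 (room for 60) → 20. Pool exhausted.
Total = 6×20 + 7×40 = 400.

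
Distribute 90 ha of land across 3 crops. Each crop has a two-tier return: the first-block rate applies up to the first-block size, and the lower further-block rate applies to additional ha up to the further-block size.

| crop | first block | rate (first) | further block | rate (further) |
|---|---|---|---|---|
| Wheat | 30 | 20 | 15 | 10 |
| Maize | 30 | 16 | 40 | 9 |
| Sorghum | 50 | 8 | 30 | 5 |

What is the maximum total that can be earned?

Order all 6 blocks by rate: Wheat/first 20 > Maize/first 16 > Wheat/second 10 > Maize/second 9 > Sorghum/first 8 > Sorghum/second 5.
Wheat first at 20: fill all 30 — 60 left.
Fill Maize first block (30 at 16) — 30 left.
Wheat second at 10: fill all 15 — 15 left.
Maize second at 9: only 15 left, fill 15.
Total = 20×30 + 16×30 + 10×15 + 9×15 = 1365.

1365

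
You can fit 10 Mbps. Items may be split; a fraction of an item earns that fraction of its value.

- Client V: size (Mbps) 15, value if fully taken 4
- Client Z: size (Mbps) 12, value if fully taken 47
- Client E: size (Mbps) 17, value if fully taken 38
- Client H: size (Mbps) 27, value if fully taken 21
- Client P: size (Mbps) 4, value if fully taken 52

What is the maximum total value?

75.5

Best value per unit of size first: Client P 52/4≈13, Client Z 47/12≈3.92, Client E 38/17≈2.24, Client H 21/27≈0.778, Client V 4/15≈0.267.
Client P: take in full, 4 Mbps for value 52 → 6 left.
6 Mbps left: a 6/12 share of Client Z gives 47×6/12 = 23.5.
Total value = 75.5.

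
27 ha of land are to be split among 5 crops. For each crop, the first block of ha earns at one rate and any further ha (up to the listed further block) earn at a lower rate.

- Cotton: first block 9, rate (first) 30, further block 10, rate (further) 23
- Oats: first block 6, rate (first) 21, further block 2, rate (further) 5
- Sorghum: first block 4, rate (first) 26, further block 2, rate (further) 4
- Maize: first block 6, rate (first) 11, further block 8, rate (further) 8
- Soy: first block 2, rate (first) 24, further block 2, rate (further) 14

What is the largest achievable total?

694

Order all 10 blocks by rate: Cotton/first 30 > Sorghum/first 26 > Soy/first 24 > Cotton/second 23 > Oats/first 21 > Soy/second 14 > Maize/first 11 > Maize/second 8 > Oats/second 5 > Sorghum/second 4.
Cotton first at 30: fill all 9 — 18 left.
Fill Sorghum first block (4 at 26) — 14 left.
Soy first at 24: fill all 2 — 12 left.
Cotton/second (23): +10 — 2 left.
Oats/first: +2 of 6 at 21; pool empty.
Total = 30×9 + 26×4 + 24×2 + 23×10 + 21×2 = 694.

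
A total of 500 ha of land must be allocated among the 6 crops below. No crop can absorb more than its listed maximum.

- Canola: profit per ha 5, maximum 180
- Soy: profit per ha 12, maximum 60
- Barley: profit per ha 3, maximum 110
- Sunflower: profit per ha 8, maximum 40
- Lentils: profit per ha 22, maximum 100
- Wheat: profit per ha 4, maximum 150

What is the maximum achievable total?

Order the crops by profit per ha: Lentils 22 > Soy 12 > Sunflower 8 > Canola 5 > Wheat 4 > Barley 3.
Give Lentils 100 to hit its cap of 100 → 400 left.
Soy takes 60 to reach its cap of 60 → 340 left.
Sunflower takes 40 to reach its cap of 40 → 300 left.
Give Canola 180 to hit its cap of 180 → 120 left.
Only 120 left; Wheat takes them to reach 120.
Total = 5×180 + 12×60 + 8×40 + 22×100 + 4×120 = 4620.

4620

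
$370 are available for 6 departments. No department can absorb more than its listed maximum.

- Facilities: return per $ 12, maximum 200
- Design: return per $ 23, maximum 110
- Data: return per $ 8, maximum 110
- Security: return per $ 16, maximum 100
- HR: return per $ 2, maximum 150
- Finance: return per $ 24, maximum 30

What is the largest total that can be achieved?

Highest return per $ first: Finance 24 > Design 23 > Security 16 > Facilities 12 > Data 8 > HR 2.
Give Finance 30 to hit its cap of 30 — 340 left.
Design takes 110 to reach its cap of 110 — 230 left.
Security takes 100 to reach its cap of 100 — 130 left.
Facilities: +130 (room for 200) → 130. Pool exhausted.
Total = 12×130 + 23×110 + 16×100 + 24×30 = 6410.

6410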